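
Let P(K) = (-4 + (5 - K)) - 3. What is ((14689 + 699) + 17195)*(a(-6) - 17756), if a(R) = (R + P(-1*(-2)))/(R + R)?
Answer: -1157033191/2 ≈ -5.7852e+8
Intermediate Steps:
P(K) = -2 - K (P(K) = (1 - K) - 3 = -2 - K)
a(R) = (-4 + R)/(2*R) (a(R) = (R + (-2 - (-1)*(-2)))/(R + R) = (R + (-2 - 1*2))/((2*R)) = (R + (-2 - 2))*(1/(2*R)) = (R - 4)*(1/(2*R)) = (-4 + R)*(1/(2*R)) = (-4 + R)/(2*R))
((14689 + 699) + 17195)*(a(-6) - 17756) = ((14689 + 699) + 17195)*((½)*(-4 - 6)/(-6) - 17756) = (15388 + 17195)*((½)*(-⅙)*(-10) - 17756) = 32583*(⅚ - 17756) = 32583*(-106531/6) = -1157033191/2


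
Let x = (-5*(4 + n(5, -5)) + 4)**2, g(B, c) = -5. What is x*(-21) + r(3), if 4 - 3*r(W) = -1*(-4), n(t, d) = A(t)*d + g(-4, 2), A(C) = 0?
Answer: -1701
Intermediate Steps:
n(t, d) = -5 (n(t, d) = 0*d - 5 = 0 - 5 = -5)
x = 81 (x = (-5*(4 - 5) + 4)**2 = (-5*(-1) + 4)**2 = (5 + 4)**2 = 9**2 = 81)
r(W) = 0 (r(W) = 4/3 - (-1)*(-4)/3 = 4/3 - 1/3*4 = 4/3 - 4/3 = 0)
x*(-21) + r(3) = 81*(-21) + 0 = -1701 + 0 = -1701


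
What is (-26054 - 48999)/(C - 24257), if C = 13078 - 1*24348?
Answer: 75053/35527 ≈ 2.1126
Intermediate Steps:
C = -11270 (C = 13078 - 24348 = -11270)
(-26054 - 48999)/(C - 24257) = (-26054 - 48999)/(-11270 - 24257) = -75053/(-35527) = -75053*(-1/35527) = 75053/35527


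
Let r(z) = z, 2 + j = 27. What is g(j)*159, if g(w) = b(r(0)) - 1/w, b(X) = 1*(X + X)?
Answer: -159/25 ≈ -6.3600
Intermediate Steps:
j = 25 (j = -2 + 27 = 25)
b(X) = 2*X (b(X) = 1*(2*X) = 2*X)
g(w) = -1/w (g(w) = 2*0 - 1/w = 0 - 1/w = -1/w)
g(j)*159 = -1/25*159 = -159/25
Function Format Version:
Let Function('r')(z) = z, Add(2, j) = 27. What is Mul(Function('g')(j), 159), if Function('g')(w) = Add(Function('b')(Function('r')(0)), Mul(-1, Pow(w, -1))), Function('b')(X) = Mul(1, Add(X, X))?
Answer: Rational(-159, 25) ≈ -6.3600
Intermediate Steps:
j = 25 (j = Add(-2, 27) = 25)
Function('b')(X) = Mul(2, X) (Function('b')(X) = Mul(1, Mul(2, X)) = Mul(2, X))
Function('g')(w) = Mul(-1, Pow(w, -1)) (Function('g')(w) = Add(Mul(2, 0), Mul(-1, Pow(w, -1))) = Add(0, Mul(-1, Pow(w, -1))) = Mul(-1, Pow(w, -1)))
Mul(Function('g')(j), 159) = Mul(Mul(-1, Pow(25, -1)), 159) = Mul(Mul(-1, Rational(1, 25)), 159) = Mul(Rational(-1, 25), 159) = Rational(-159, 25)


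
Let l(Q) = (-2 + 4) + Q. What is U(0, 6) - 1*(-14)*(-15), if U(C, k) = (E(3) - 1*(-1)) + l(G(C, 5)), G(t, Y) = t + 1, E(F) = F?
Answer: -203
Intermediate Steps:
G(t, Y) = 1 + t
l(Q) = 2 + Q
U(C, k) = 7 + C (U(C, k) = (3 - 1*(-1)) + (2 + (1 + C)) = (3 + 1) + (3 + C) = 4 + (3 + C) = 7 + C)
U(0, 6) - 1*(-14)*(-15) = (7 + 0) - 1*(-14)*(-15) = 7 + 14*(-15) = 7 - 210 = -203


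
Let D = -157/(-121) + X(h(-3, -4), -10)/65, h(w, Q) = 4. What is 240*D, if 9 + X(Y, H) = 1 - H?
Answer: 501456/1573 ≈ 318.79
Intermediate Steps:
X(Y, H) = -8 - H (X(Y, H) = -9 + (1 - H) = -8 - H)
D = 10447/7865 (D = -157/(-121) + (-8 - 1*(-10))/65 = -157*(-1/121) + (-8 + 10)*(1/65) = 157/121 + 2*(1/65) = 157/121 + 2/65 = 10447/7865 ≈ 1.3283)
240*D = 240*(10447/7865) = 501456/1573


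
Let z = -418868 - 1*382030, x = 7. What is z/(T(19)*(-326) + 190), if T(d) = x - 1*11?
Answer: -133483/249 ≈ -536.08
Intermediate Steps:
T(d) = -4 (T(d) = 7 - 1*11 = 7 - 11 = -4)
z = -800898 (z = -418868 - 382030 = -800898)
z/(T(19)*(-326) + 190) = -800898/(-4*(-326) + 190) = -800898/(1304 + 190) = -800898/1494 = -800898*1/1494 = -133483/249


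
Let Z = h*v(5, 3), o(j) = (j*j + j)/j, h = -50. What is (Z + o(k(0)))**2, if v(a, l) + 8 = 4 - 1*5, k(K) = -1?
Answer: 202500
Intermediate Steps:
v(a, l) = -9 (v(a, l) = -8 + (4 - 1*5) = -8 + (4 - 5) = -8 - 1 = -9)
o(j) = (j + j**2)/j (o(j) = (j**2 + j)/j = (j + j**2)/j)
Z = 450 (Z = -50*(-9) = 450)
(Z + o(k(0)))**2 = (450 + (1 - 1))**2 = (450 + 0)**2 = 450**2 = 202500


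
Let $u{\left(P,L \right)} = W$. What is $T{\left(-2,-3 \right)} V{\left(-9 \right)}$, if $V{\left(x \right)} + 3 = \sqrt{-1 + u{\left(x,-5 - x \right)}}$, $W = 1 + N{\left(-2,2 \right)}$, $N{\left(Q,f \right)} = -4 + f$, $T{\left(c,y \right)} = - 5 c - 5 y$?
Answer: $-75 + 25 i \sqrt{2} \approx -75.0 + 35.355 i$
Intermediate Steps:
$W = -1$ ($W = 1 + \left(-4 + 2\right) = 1 - 2 = -1$)
$u{\left(P,L \right)} = -1$
$V{\left(x \right)} = -3 + i \sqrt{2}$ ($V{\left(x \right)} = -3 + \sqrt{-1 - 1} = -3 + \sqrt{-2} = -3 + i \sqrt{2}$)
$T{\left(-2,-3 \right)} V{\left(-9 \right)} = \left(\left(-5\right) \left(-2\right) - -15\right) \left(-3 + i \sqrt{2}\right) = \left(10 + 15\right) \left(-3 + i \sqrt{2}\right) = 25 \left(-3 + i \sqrt{2}\right) = -75 + 25 i \sqrt{2}$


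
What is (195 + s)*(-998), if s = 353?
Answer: -546904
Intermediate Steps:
(195 + s)*(-998) = (195 + 353)*(-998) = 548*(-998) = -546904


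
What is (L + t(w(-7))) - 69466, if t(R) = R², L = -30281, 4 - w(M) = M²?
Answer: -97722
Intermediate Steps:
w(M) = 4 - M²
(L + t(w(-7))) - 69466 = (-30281 + (4 - 1*(-7)²)²) - 69466 = (-30281 + (4 - 1*49)²) - 69466 = (-30281 + (4 - 49)²) - 69466 = (-30281 + (-45)²) - 69466 = (-30281 + 2025) - 69466 = -28256 - 69466 = -97722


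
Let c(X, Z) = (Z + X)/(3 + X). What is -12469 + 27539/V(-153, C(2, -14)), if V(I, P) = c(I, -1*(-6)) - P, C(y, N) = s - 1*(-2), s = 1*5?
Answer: -5130119/301 ≈ -17044.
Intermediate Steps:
s = 5
c(X, Z) = (X + Z)/(3 + X)
C(y, N) = 7 (C(y, N) = 5 - 1*(-2) = 5 + 2 = 7)
V(I, P) = -P + (6 + I)/(3 + I) (V(I, P) = (I - 1*(-6))/(3 + I) - P = (I + 6)/(3 + I) - P = (6 + I)/(3 + I) - P = -P + (6 + I)/(3 + I))
-12469 + 27539/V(-153, C(2, -14)) = -12469 + 27539/(((6 - 153 - 1*7*(3 - 153))/(3 - 153))) = -12469 + 27539/(((6 - 153 - 1*7*(-150))/(-150))) = -12469 + 27539/((-(6 - 153 + 1050)/150)) = -12469 + 27539/((-1/150*903)) = -12469 + 27539/(-301/50) = -12469 + 27539*(-50/301) = -12469 - 1376950/301 = -5130119/301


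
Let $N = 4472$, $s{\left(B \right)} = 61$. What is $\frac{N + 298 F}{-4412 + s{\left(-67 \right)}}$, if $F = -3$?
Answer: $- \frac{3578}{4351} \approx -0.82234$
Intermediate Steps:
$\frac{N + 298 F}{-4412 + s{\left(-67 \right)}} = \frac{4472 + 298 \left(-3\right)}{-4412 + 61} = \frac{4472 - 894}{-4351} = 3578 \left(- \frac{1}{4351}\right) = - \frac{3578}{4351}$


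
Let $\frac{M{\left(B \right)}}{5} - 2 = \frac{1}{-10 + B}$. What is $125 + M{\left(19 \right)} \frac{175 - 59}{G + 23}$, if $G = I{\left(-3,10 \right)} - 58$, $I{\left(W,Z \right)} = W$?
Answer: $\frac{835}{9} \approx 92.778$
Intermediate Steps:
$M{\left(B \right)} = 10 + \frac{5}{-10 + B}$
$G = -61$ ($G = -3 - 58 = -61$)
$125 + M{\left(19 \right)} \frac{175 - 59}{G + 23} = 125 + \frac{5 \left(-19 + 2 \cdot 19\right)}{-10 + 19} \frac{175 - 59}{-61 + 23} = 125 + \frac{5 \left(-19 + 38\right)}{9} \frac{116}{-38} = 125 + 5 \cdot \frac{1}{9} \cdot 19 \cdot 116 \left(- \frac{1}{38}\right) = 125 + \frac{95}{9} \left(- \frac{58}{19}\right) = 125 - \frac{290}{9} = \frac{835}{9}$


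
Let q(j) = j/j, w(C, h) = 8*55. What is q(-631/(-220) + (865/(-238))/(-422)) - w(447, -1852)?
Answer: -439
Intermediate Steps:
w(C, h) = 440
q(j) = 1
q(-631/(-220) + (865/(-238))/(-422)) - w(447, -1852) = 1 - 1*440 = 1 - 440 = -439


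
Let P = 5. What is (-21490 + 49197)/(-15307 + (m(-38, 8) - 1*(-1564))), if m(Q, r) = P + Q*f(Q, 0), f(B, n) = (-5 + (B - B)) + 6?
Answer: -27707/13776 ≈ -2.0113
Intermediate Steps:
f(B, n) = 1 (f(B, n) = (-5 + 0) + 6 = -5 + 6 = 1)
m(Q, r) = 5 + Q (m(Q, r) = 5 + Q*1 = 5 + Q)
(-21490 + 49197)/(-15307 + (m(-38, 8) - 1*(-1564))) = (-21490 + 49197)/(-15307 + ((5 - 38) - 1*(-1564))) = 27707/(-15307 + (-33 + 1564)) = 27707/(-15307 + 1531) = 27707/(-13776) = 27707*(-1/13776) = -27707/13776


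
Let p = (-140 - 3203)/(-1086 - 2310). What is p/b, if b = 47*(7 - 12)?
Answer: -3343/798060 ≈ -0.0041889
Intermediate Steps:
b = -235 (b = 47*(-5) = -235)
p = 3343/3396 (p = -3343/(-3396) = -3343*(-1/3396) = 3343/3396 ≈ 0.98439)
p/b = (3343/3396)/(-235) = (3343/3396)*(-1/235) = -3343/798060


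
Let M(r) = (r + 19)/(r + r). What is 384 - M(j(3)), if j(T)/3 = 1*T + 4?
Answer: 8044/21 ≈ 383.05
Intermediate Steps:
j(T) = 12 + 3*T (j(T) = 3*(1*T + 4) = 3*(T + 4) = 3*(4 + T) = 12 + 3*T)
M(r) = (19 + r)/(2*r) (M(r) = (19 + r)/((2*r)) = (19 + r)*(1/(2*r)) = (19 + r)/(2*r))
384 - M(j(3)) = 384 - (19 + (12 + 3*3))/(2*(12 + 3*3)) = 384 - (19 + (12 + 9))/(2*(12 + 9)) = 384 - (19 + 21)/(2*21) = 384 - 40/(2*21) = 384 - 1*20/21 = 384 - 20/21 = 8044/21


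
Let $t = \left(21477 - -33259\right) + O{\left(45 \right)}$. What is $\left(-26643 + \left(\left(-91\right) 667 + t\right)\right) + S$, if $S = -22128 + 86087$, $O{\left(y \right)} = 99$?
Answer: $31454$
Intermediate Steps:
$t = 54835$ ($t = \left(21477 - -33259\right) + 99 = \left(21477 + 33259\right) + 99 = 54736 + 99 = 54835$)
$S = 63959$
$\left(-26643 + \left(\left(-91\right) 667 + t\right)\right) + S = \left(-26643 + \left(\left(-91\right) 667 + 54835\right)\right) + 63959 = \left(-26643 + \left(-60697 + 54835\right)\right) + 63959 = \left(-26643 - 5862\right) + 63959 = -32505 + 63959 = 31454$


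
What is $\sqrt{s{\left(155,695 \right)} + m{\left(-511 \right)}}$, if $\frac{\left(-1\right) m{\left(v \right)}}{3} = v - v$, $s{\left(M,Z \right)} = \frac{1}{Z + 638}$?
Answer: $\frac{\sqrt{1333}}{1333} \approx 0.02739$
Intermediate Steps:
$s{\left(M,Z \right)} = \frac{1}{638 + Z}$
$m{\left(v \right)} = 0$ ($m{\left(v \right)} = - 3 \left(v - v\right) = \left(-3\right) 0 = 0$)
$\sqrt{s{\left(155,695 \right)} + m{\left(-511 \right)}} = \sqrt{\frac{1}{638 + 695} + 0} = \sqrt{\frac{1}{1333} + 0} = \sqrt{\frac{1}{1333}} = \frac{\sqrt{1333}}{1333}$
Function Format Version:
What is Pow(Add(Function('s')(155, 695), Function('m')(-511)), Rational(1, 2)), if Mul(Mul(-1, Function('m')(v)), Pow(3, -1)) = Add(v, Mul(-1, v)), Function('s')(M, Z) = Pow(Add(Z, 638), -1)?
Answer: Mul(Rational(1, 1333), Pow(1333, Rational(1, 2))) ≈ 0.027390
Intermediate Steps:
Function('s')(M, Z) = Pow(Add(638, Z), -1)
Function('m')(v) = 0 (Function('m')(v) = Mul(-3, Add(v, Mul(-1, v))) = Mul(-3, 0) = 0)
Pow(Add(Function('s')(155, 695), Function('m')(-511)), Rational(1, 2)) = Pow(Add(Pow(Add(638, 695), -1), 0), Rational(1, 2)) = Pow(Add(Pow(1333, -1), 0), Rational(1, 2)) = Pow(Add(Rational(1, 1333), 0), Rational(1, 2)) = Pow(Rational(1, 1333), Rational(1, 2)) = Mul(Rational(1, 1333), Pow(1333, Rational(1, 2)))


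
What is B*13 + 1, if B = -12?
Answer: -155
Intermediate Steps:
B*13 + 1 = -12*13 + 1 = -156 + 1 = -155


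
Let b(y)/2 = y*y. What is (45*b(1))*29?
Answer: 2610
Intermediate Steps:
b(y) = 2*y² (b(y) = 2*(y*y) = 2*y²)
(45*b(1))*29 = (45*(2*1²))*29 = (45*(2*1))*29 = (45*2)*29 = 90*29 = 2610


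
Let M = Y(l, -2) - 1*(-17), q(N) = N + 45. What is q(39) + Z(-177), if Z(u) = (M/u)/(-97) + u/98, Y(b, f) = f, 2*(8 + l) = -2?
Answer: 46099255/560854 ≈ 82.195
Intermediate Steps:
q(N) = 45 + N
l = -9 (l = -8 + (½)*(-2) = -8 - 1 = -9)
M = 15 (M = -2 - 1*(-17) = -2 + 17 = 15)
Z(u) = -15/(97*u) + u/98 (Z(u) = (15/u)/(-97) + u/98 = (15/u)*(-1/97) + u*(1/98) = -15/(97*u) + u/98)
q(39) + Z(-177) = (45 + 39) + (-15/97/(-177) + (1/98)*(-177)) = 84 + (-15/97*(-1/177) - 177/98) = 84 + (5/5723 - 177/98) = 84 - 1012481/560854 = 46099255/560854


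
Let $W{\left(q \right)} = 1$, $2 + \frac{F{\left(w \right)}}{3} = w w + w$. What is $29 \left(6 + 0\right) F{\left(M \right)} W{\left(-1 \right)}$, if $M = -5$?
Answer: $9396$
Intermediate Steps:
$F{\left(w \right)} = -6 + 3 w + 3 w^{2}$ ($F{\left(w \right)} = -6 + 3 \left(w w + w\right) = -6 + 3 \left(w^{2} + w\right) = -6 + 3 \left(w + w^{2}\right) = -6 + \left(3 w + 3 w^{2}\right) = -6 + 3 w + 3 w^{2}$)
$29 \left(6 + 0\right) F{\left(M \right)} W{\left(-1 \right)} = 29 \left(6 + 0\right) \left(-6 + 3 \left(-5\right) + 3 \left(-5\right)^{2}\right) 1 = 29 \cdot 6 \left(-6 - 15 + 3 \cdot 25\right) 1 = 29 \cdot 6 \left(-6 - 15 + 75\right) 1 = 29 \cdot 6 \cdot 54 \cdot 1 = 29 \cdot 324 \cdot 1 = 9396 \cdot 1 = 9396$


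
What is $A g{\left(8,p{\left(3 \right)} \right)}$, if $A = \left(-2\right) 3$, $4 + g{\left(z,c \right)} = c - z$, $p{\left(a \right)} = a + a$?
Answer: $36$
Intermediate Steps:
$p{\left(a \right)} = 2 a$
$g{\left(z,c \right)} = -4 + c - z$ ($g{\left(z,c \right)} = -4 + \left(c - z\right) = -4 + c - z$)
$A = -6$
$A g{\left(8,p{\left(3 \right)} \right)} = - 6 \left(-4 + 2 \cdot 3 - 8\right) = - 6 \left(-4 + 6 - 8\right) = \left(-6\right) \left(-6\right) = 36$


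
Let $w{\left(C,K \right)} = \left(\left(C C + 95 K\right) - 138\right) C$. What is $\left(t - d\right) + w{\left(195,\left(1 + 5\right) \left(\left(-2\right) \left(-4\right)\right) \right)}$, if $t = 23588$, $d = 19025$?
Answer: $8281728$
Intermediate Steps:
$w{\left(C,K \right)} = C \left(-138 + C^{2} + 95 K\right)$ ($w{\left(C,K \right)} = \left(\left(C^{2} + 95 K\right) - 138\right) C = \left(-138 + C^{2} + 95 K\right) C = C \left(-138 + C^{2} + 95 K\right)$)
$\left(t - d\right) + w{\left(195,\left(1 + 5\right) \left(\left(-2\right) \left(-4\right)\right) \right)} = \left(23588 - 19025\right) + 195 \left(-138 + 195^{2} + 95 \left(1 + 5\right) \left(\left(-2\right) \left(-4\right)\right)\right) = \left(23588 - 19025\right) + 195 \left(-138 + 38025 + 95 \cdot 6 \cdot 8\right) = 4563 + 195 \left(-138 + 38025 + 95 \cdot 48\right) = 4563 + 195 \left(-138 + 38025 + 4560\right) = 4563 + 195 \cdot 42447 = 4563 + 8277165 = 8281728$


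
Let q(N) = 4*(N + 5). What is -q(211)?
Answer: -864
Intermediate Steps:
q(N) = 20 + 4*N (q(N) = 4*(5 + N) = 20 + 4*N)
-q(211) = -(20 + 4*211) = -(20 + 844) = -1*864 = -864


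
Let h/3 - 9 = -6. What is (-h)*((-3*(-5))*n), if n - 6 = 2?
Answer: -1080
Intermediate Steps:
n = 8 (n = 6 + 2 = 8)
h = 9 (h = 27 + 3*(-6) = 27 - 18 = 9)
(-h)*((-3*(-5))*n) = (-1*9)*(-3*(-5)*8) = -135*8 = -9*120 = -1080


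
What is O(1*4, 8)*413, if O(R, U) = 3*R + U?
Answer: 8260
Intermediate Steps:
O(R, U) = U + 3*R
O(1*4, 8)*413 = (8 + 3*(1*4))*413 = (8 + 3*4)*413 = (8 + 12)*413 = 20*413 = 8260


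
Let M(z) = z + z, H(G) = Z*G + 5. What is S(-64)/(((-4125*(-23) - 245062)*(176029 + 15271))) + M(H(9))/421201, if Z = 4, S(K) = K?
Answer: 588987587766/3025357590123275 ≈ 0.00019468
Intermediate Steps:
H(G) = 5 + 4*G (H(G) = 4*G + 5 = 5 + 4*G)
M(z) = 2*z
S(-64)/(((-4125*(-23) - 245062)*(176029 + 15271))) + M(H(9))/421201 = -64*1/((176029 + 15271)*(-4125*(-23) - 245062)) + (2*(5 + 4*9))/421201 = -64*1/(191300*(94875 - 245062)) + (2*(5 + 36))*(1/421201) = -64/((-150187*191300)) + (2*41)*(1/421201) = -64/(-28730773100) + 82*(1/421201) = -64*(-1/28730773100) + 82/421201 = 16/7182693275 + 82/421201 = 588987587766/3025357590123275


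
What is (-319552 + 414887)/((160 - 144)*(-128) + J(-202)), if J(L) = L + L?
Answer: -95335/2452 ≈ -38.880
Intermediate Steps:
J(L) = 2*L
(-319552 + 414887)/((160 - 144)*(-128) + J(-202)) = (-319552 + 414887)/((160 - 144)*(-128) + 2*(-202)) = 95335/(16*(-128) - 404) = 95335/(-2048 - 404) = 95335/(-2452) = 95335*(-1/2452) = -95335/2452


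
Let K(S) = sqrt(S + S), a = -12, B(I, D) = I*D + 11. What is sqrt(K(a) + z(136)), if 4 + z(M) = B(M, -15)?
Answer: sqrt(-2033 + 2*I*sqrt(6)) ≈ 0.0543 + 45.089*I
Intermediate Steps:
B(I, D) = 11 + D*I (B(I, D) = D*I + 11 = 11 + D*I)
z(M) = 7 - 15*M (z(M) = -4 + (11 - 15*M) = 7 - 15*M)
K(S) = sqrt(2)*sqrt(S) (K(S) = sqrt(2*S) = sqrt(2)*sqrt(S))
sqrt(K(a) + z(136)) = sqrt(sqrt(2)*sqrt(-12) + (7 - 15*136)) = sqrt(sqrt(2)*(2*I*sqrt(3)) + (7 - 2040)) = sqrt(2*I*sqrt(6) - 2033) = sqrt(-2033 + 2*I*sqrt(6))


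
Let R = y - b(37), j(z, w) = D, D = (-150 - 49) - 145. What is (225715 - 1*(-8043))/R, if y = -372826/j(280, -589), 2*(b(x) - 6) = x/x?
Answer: 40206376/185295 ≈ 216.99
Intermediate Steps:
b(x) = 13/2 (b(x) = 6 + (x/x)/2 = 6 + (½)*1 = 6 + ½ = 13/2)
D = -344 (D = -199 - 145 = -344)
j(z, w) = -344
y = 186413/172 (y = -372826/(-344) = -372826*(-1/344) = 186413/172 ≈ 1083.8)
R = 185295/172 (R = 186413/172 - 1*13/2 = 186413/172 - 13/2 = 185295/172 ≈ 1077.3)
(225715 - 1*(-8043))/R = (225715 - 1*(-8043))/(185295/172) = (225715 + 8043)*(172/185295) = 233758*(172/185295) = 40206376/185295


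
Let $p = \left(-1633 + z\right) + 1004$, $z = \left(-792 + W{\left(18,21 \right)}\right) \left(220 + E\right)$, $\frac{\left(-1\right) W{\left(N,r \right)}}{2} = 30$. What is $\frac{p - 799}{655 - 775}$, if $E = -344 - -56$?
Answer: $- \frac{4709}{10} \approx -470.9$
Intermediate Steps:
$W{\left(N,r \right)} = -60$ ($W{\left(N,r \right)} = \left(-2\right) 30 = -60$)
$E = -288$ ($E = -344 + 56 = -288$)
$z = 57936$ ($z = \left(-792 - 60\right) \left(220 - 288\right) = \left(-852\right) \left(-68\right) = 57936$)
$p = 57307$ ($p = \left(-1633 + 57936\right) + 1004 = 56303 + 1004 = 57307$)
$\frac{p - 799}{655 - 775} = \frac{57307 - 799}{655 - 775} = \frac{56508}{-120} = 56508 \left(- \frac{1}{120}\right) = - \frac{4709}{10}$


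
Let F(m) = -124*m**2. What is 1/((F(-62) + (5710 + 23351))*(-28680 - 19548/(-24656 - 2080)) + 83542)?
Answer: 2228/28600347808121 ≈ 7.7901e-11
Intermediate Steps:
1/((F(-62) + (5710 + 23351))*(-28680 - 19548/(-24656 - 2080)) + 83542) = 1/((-124*(-62)**2 + (5710 + 23351))*(-28680 - 19548/(-24656 - 2080)) + 83542) = 1/((-124*3844 + 29061)*(-28680 - 19548/(-26736)) + 83542) = 1/((-476656 + 29061)*(-28680 - 19548*(-1/26736)) + 83542) = 1/(-447595*(-28680 + 1629/2228) + 83542) = 1/(-447595*(-63897411/2228) + 83542) = 1/(28600161676545/2228 + 83542) = 1/(28600347808121/2228) = 2228/28600347808121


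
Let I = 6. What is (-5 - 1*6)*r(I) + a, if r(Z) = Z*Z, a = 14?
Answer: -382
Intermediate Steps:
r(Z) = Z**2
(-5 - 1*6)*r(I) + a = (-5 - 1*6)*6**2 + 14 = (-5 - 6)*36 + 14 = -11*36 + 14 = -396 + 14 = -382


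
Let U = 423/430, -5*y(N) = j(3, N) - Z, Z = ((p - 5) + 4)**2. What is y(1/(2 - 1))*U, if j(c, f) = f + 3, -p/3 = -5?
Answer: 40608/1075 ≈ 37.775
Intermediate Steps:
p = 15 (p = -3*(-5) = 15)
j(c, f) = 3 + f
Z = 196 (Z = ((15 - 5) + 4)**2 = (10 + 4)**2 = 14**2 = 196)
y(N) = 193/5 - N/5 (y(N) = -((3 + N) - 1*196)/5 = -((3 + N) - 196)/5 = -(-193 + N)/5 = 193/5 - N/5)
U = 423/430 (U = 423*(1/430) = 423/430 ≈ 0.98372)
y(1/(2 - 1))*U = (193/5 - 1/(5*(2 - 1)))*(423/430) = (193/5 - 1/5/1)*(423/430) = (193/5 - 1/5*1)*(423/430) = (193/5 - 1/5)*(423/430) = (192/5)*(423/430) = 40608/1075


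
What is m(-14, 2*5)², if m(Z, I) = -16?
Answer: 256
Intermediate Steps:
m(-14, 2*5)² = (-16)² = 256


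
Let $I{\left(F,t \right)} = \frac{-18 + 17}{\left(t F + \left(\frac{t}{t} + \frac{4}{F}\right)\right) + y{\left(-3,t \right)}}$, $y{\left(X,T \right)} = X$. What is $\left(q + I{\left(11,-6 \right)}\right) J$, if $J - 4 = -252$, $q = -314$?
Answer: $\frac{233605}{3} \approx 77868.0$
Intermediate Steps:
$I{\left(F,t \right)} = - \frac{1}{-2 + \frac{4}{F} + F t}$ ($I{\left(F,t \right)} = \frac{-18 + 17}{\left(t F + \left(\frac{t}{t} + \frac{4}{F}\right)\right) - 3} = - \frac{1}{\left(F t + \left(1 + \frac{4}{F}\right)\right) - 3} = - \frac{1}{\left(1 + \frac{4}{F} + F t\right) - 3} = - \frac{1}{-2 + \frac{4}{F} + F t}$)
$J = -248$ ($J = 4 - 252 = -248$)
$\left(q + I{\left(11,-6 \right)}\right) J = \left(-314 - \frac{11}{4 - 22 - 6 \cdot 11^{2}}\right) \left(-248\right) = \left(-314 - \frac{11}{4 - 22 - 726}\right) \left(-248\right) = \left(-314 - \frac{11}{-744}\right) \left(-248\right) = \left(-314 - 11 \left(- \frac{1}{744}\right)\right) \left(-248\right) = \left(-314 + \frac{11}{744}\right) \left(-248\right) = \left(- \frac{233605}{744}\right) \left(-248\right) = \frac{233605}{3}$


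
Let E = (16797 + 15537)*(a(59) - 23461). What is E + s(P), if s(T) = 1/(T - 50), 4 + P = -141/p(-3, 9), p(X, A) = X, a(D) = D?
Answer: -5296761877/7 ≈ -7.5668e+8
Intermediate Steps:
P = 43 (P = -4 - 141/(-3) = -4 - 141*(-⅓) = -4 + 47 = 43)
s(T) = 1/(-50 + T)
E = -756680268 (E = (16797 + 15537)*(59 - 23461) = 32334*(-23402) = -756680268)
E + s(P) = -756680268 + 1/(-50 + 43) = -756680268 + 1/(-7) = -756680268 - ⅐ = -5296761877/7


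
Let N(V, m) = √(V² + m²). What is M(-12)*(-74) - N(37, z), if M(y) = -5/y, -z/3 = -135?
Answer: -185/6 - √165394 ≈ -437.52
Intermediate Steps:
z = 405 (z = -3*(-135) = 405)
M(-12)*(-74) - N(37, z) = -5/(-12)*(-74) - √(37² + 405²) = -5*(-1/12)*(-74) - √(1369 + 164025) = (5/12)*(-74) - √165394 = -185/6 - √165394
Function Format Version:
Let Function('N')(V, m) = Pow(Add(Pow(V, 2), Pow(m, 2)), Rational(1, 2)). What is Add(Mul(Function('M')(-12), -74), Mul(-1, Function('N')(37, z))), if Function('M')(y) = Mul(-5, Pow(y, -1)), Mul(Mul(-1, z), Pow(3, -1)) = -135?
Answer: Add(Rational(-185, 6), Mul(-1, Pow(165394, Rational(1, 2)))) ≈ -437.52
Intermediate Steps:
z = 405 (z = Mul(-3, -135) = 405)
Add(Mul(Function('M')(-12), -74), Mul(-1, Function('N')(37, z))) = Add(Mul(Mul(-5, Pow(-12, -1)), -74), Mul(-1, Pow(Add(Pow(37, 2), Pow(405, 2)), Rational(1, 2)))) = Add(Mul(Mul(-5, Rational(-1, 12)), -74), Mul(-1, Pow(Add(1369, 164025), Rational(1, 2)))) = Add(Mul(Rational(5, 12), -74), Mul(-1, Pow(165394, Rational(1, 2)))) = Add(Rational(-185, 6), Mul(-1, Pow(165394, Rational(1, 2))))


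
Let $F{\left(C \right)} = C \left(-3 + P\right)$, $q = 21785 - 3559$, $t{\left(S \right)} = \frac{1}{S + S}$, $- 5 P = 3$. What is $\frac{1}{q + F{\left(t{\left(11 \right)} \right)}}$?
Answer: $\frac{55}{1002421} \approx 5.4867 \cdot 10^{-5}$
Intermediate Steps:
$P = - \frac{3}{5}$ ($P = \left(- \frac{1}{5}\right) 3 = - \frac{3}{5} \approx -0.6$)
$t{\left(S \right)} = \frac{1}{2 S}$
$q = 18226$ ($q = 21785 - 3559 = 18226$)
$F{\left(C \right)} = - \frac{18 C}{5}$ ($F{\left(C \right)} = C \left(-3 - \frac{3}{5}\right) = C \left(- \frac{18}{5}\right) = - \frac{18 C}{5}$)
$\frac{1}{q + F{\left(t{\left(11 \right)} \right)}} = \frac{1}{18226 - \frac{18 \frac{1}{2 \cdot 11}}{5}} = \frac{1}{18226 - \frac{18 \cdot \frac{1}{2} \cdot \frac{1}{11}}{5}} = \frac{1}{18226 - \frac{9}{55}} = \frac{1}{\frac{1002421}{55}} = \frac{55}{1002421}$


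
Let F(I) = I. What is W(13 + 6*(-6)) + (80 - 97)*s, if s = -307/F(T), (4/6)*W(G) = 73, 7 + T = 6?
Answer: -10219/2 ≈ -5109.5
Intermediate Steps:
T = -1 (T = -7 + 6 = -1)
W(G) = 219/2 (W(G) = (3/2)*73 = 219/2)
s = 307 (s = -307/(-1) = -307*(-1) = 307)
W(13 + 6*(-6)) + (80 - 97)*s = 219/2 + (80 - 97)*307 = 219/2 - 17*307 = 219/2 - 5219 = -10219/2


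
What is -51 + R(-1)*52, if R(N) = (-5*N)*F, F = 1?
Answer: 209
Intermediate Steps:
R(N) = -5*N (R(N) = -5*N*1 = -5*N)
-51 + R(-1)*52 = -51 - 5*(-1)*52 = -51 + 5*52 = -51 + 260 = 209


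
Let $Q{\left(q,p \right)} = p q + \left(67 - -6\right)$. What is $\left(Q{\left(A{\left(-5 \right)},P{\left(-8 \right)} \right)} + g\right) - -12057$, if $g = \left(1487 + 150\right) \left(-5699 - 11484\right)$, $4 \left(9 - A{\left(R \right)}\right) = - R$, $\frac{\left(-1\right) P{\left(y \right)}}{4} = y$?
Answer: $-28116193$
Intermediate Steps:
$P{\left(y \right)} = - 4 y$
$A{\left(R \right)} = 9 + \frac{R}{4}$ ($A{\left(R \right)} = 9 - \frac{\left(-1\right) R}{4} = 9 + \frac{R}{4}$)
$Q{\left(q,p \right)} = 73 + p q$ ($Q{\left(q,p \right)} = p q + \left(67 + 6\right) = p q + 73 = 73 + p q$)
$g = -28128571$ ($g = 1637 \left(-17183\right) = -28128571$)
$\left(Q{\left(A{\left(-5 \right)},P{\left(-8 \right)} \right)} + g\right) - -12057 = \left(\left(73 + \left(-4\right) \left(-8\right) \left(9 + \frac{1}{4} \left(-5\right)\right)\right) - 28128571\right) - -12057 = \left(\left(73 + 32 \left(9 - \frac{5}{4}\right)\right) - 28128571\right) + 12057 = \left(\left(73 + 32 \cdot \frac{31}{4}\right) - 28128571\right) + 12057 = \left(\left(73 + 248\right) - 28128571\right) + 12057 = \left(321 - 28128571\right) + 12057 = -28128250 + 12057 = -28116193$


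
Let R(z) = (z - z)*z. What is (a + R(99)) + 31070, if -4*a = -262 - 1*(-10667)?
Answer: 113875/4 ≈ 28469.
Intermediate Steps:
a = -10405/4 (a = -(-262 - 1*(-10667))/4 = -(-262 + 10667)/4 = -¼*10405 = -10405/4 ≈ -2601.3)
R(z) = 0 (R(z) = 0*z = 0)
(a + R(99)) + 31070 = (-10405/4 + 0) + 31070 = -10405/4 + 31070 = 113875/4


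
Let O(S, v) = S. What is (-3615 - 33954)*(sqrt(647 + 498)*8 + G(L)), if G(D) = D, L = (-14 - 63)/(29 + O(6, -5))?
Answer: 413259/5 - 300552*sqrt(1145) ≈ -1.0087e+7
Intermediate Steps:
L = -11/5 (L = (-14 - 63)/(29 + 6) = -77/35 = -77*1/35 = -11/5 ≈ -2.2000)
(-3615 - 33954)*(sqrt(647 + 498)*8 + G(L)) = (-3615 - 33954)*(sqrt(647 + 498)*8 - 11/5) = -37569*(sqrt(1145)*8 - 11/5) = -37569*(8*sqrt(1145) - 11/5) = -37569*(-11/5 + 8*sqrt(1145)) = 413259/5 - 300552*sqrt(1145)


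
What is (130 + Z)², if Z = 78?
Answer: 43264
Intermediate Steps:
(130 + Z)² = (130 + 78)² = 208² = 43264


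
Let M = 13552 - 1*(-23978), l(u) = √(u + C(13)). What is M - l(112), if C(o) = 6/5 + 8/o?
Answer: 37530 - 3*√53430/65 ≈ 37519.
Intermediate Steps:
C(o) = 6/5 + 8/o (C(o) = 6*(⅕) + 8/o = 6/5 + 8/o)
l(u) = √(118/65 + u) (l(u) = √(u + (6/5 + 8/13)) = √(u + 118/65) = √(118/65 + u))
M = 37530 (M = 13552 + 23978 = 37530)
M - l(112) = 37530 - √(7670 + 4225*112)/65 = 37530 - √(7670 + 473200)/65 = 37530 - √480870/65 = 37530 - 3*√53430/65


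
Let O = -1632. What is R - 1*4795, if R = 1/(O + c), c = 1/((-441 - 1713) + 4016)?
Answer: -14570966347/3038783 ≈ -4795.0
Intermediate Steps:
c = 1/1862 (c = 1/(-2154 + 4016) = 1/1862 ≈ 0.00053706)
R = -1862/3038783 (R = 1/(-1632 + 1/1862) = 1/(-3038783/1862) = -1862/3038783 ≈ -0.00061275)
R - 1*4795 = -1862/3038783 - 1*4795 = -1862/3038783 - 4795 = -14570966347/3038783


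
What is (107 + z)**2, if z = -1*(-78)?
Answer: 34225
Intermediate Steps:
z = 78
(107 + z)**2 = (107 + 78)**2 = 185**2 = 34225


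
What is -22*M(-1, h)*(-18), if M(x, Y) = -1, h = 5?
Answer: -396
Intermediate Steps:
-22*M(-1, h)*(-18) = -22*(-1)*(-18) = 22*(-18) = -396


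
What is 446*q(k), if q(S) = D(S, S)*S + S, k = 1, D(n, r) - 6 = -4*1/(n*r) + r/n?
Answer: 1784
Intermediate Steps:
D(n, r) = 6 + r/n - 4/(n*r) (D(n, r) = 6 + (-4*1/(n*r) + r/n) = 6 + (-4/(n*r) + r/n) = 6 + (r/n - 4/(n*r)) = 6 + r/n - 4/(n*r))
q(S) = S + S*(7 - 4/S²) (q(S) = (6 + S/S - 4/(S*S))*S + S = (6 + 1 - 4/S²)*S + S = (7 - 4/S²)*S + S = S*(7 - 4/S²) + S = S + S*(7 - 4/S²))
446*q(k) = 446*(-4/1 + 8*1) = 446*(-4*1 + 8) = 446*(-4 + 8) = 446*4 = 1784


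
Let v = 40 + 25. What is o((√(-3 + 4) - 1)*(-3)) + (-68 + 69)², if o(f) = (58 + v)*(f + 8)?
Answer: 985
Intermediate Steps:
v = 65
o(f) = 984 + 123*f (o(f) = (58 + 65)*(f + 8) = 123*(8 + f) = 984 + 123*f)
o((√(-3 + 4) - 1)*(-3)) + (-68 + 69)² = (984 + 123*((√(-3 + 4) - 1)*(-3))) + (-68 + 69)² = (984 + 123*((√1 - 1)*(-3))) + 1² = (984 + 123*((1 - 1)*(-3))) + 1 = (984 + 123*(0*(-3))) + 1 = (984 + 123*0) + 1 = (984 + 0) + 1 = 984 + 1 = 985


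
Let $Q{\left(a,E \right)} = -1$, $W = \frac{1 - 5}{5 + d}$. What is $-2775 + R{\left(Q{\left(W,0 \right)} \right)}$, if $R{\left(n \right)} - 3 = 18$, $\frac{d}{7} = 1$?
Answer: $-2754$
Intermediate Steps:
$d = 7$ ($d = 7 \cdot 1 = 7$)
$W = - \frac{1}{3}$ ($W = \frac{1 - 5}{5 + 7} = - \frac{4}{12} = \left(-4\right) \frac{1}{12} = - \frac{1}{3} \approx -0.33333$)
$R{\left(n \right)} = 21$ ($R{\left(n \right)} = 3 + 18 = 21$)
$-2775 + R{\left(Q{\left(W,0 \right)} \right)} = -2775 + 21 = -2754$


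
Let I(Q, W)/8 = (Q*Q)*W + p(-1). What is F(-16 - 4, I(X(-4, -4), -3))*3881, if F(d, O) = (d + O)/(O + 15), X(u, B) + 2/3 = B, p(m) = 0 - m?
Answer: 6225124/1499 ≈ 4152.9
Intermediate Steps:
p(m) = -m
X(u, B) = -⅔ + B
I(Q, W) = 8 + 8*W*Q² (I(Q, W) = 8*((Q*Q)*W - 1*(-1)) = 8*(Q²*W + 1) = 8*(W*Q² + 1) = 8*(1 + W*Q²) = 8 + 8*W*Q²)
F(d, O) = (O + d)/(15 + O)
F(-16 - 4, I(X(-4, -4), -3))*3881 = (((8 + 8*(-3)*(-⅔ - 4)²) + (-16 - 4))/(15 + (8 + 8*(-3)*(-⅔ - 4)²)))*3881 = (((8 + 8*(-3)*(-14/3)²) - 20)/(15 + (8 + 8*(-3)*(-14/3)²)))*3881 = (((8 + 8*(-3)*(196/9)) - 20)/(15 + (8 + 8*(-3)*(196/9))))*3881 = (((8 - 1568/3) - 20)/(15 + (8 - 1568/3)))*3881 = ((-1544/3 - 20)/(15 - 1544/3))*3881 = (-1604/3/(-1499/3))*3881 = -3/1499*(-1604/3)*3881 = (1604/1499)*3881 = 6225124/1499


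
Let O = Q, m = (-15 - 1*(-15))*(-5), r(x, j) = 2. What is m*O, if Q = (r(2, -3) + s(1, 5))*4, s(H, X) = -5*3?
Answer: 0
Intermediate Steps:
s(H, X) = -15
m = 0 (m = (-15 + 15)*(-5) = 0*(-5) = 0)
Q = -52 (Q = (2 - 15)*4 = -13*4 = -52)
O = -52
m*O = 0*(-52) = 0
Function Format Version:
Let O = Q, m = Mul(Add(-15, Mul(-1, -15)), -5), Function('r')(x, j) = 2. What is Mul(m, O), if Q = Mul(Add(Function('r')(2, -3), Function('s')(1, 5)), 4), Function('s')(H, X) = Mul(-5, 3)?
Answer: 0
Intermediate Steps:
Function('s')(H, X) = -15
m = 0 (m = Mul(Add(-15, 15), -5) = Mul(0, -5) = 0)
Q = -52 (Q = Mul(Add(2, -15), 4) = Mul(-13, 4) = -52)
O = -52
Mul(m, O) = Mul(0, -52) = 0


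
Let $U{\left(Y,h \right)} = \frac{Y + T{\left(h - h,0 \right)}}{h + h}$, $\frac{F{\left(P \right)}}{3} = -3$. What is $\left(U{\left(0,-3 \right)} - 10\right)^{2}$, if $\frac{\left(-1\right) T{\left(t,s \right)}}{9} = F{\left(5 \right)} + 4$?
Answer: $\frac{1225}{4} \approx 306.25$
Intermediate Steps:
$F{\left(P \right)} = -9$ ($F{\left(P \right)} = 3 \left(-3\right) = -9$)
$T{\left(t,s \right)} = 45$ ($T{\left(t,s \right)} = - 9 \left(-9 + 4\right) = \left(-9\right) \left(-5\right) = 45$)
$U{\left(Y,h \right)} = \frac{45 + Y}{2 h}$ ($U{\left(Y,h \right)} = \frac{Y + 45}{h + h} = \frac{45 + Y}{2 h}$)
$\left(U{\left(0,-3 \right)} - 10\right)^{2} = \left(\frac{45 + 0}{2 \left(-3\right)} - 10\right)^{2} = \left(\frac{1}{2} \left(- \frac{1}{3}\right) 45 - 10\right)^{2} = \left(- \frac{15}{2} - 10\right)^{2} = \left(- \frac{35}{2}\right)^{2} = \frac{1225}{4}$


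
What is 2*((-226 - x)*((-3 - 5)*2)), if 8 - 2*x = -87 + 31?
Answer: 8256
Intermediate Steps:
x = 32 (x = 4 - (-87 + 31)/2 = 4 - 1/2*(-56) = 4 + 28 = 32)
2*((-226 - x)*((-3 - 5)*2)) = 2*((-226 - 1*32)*((-3 - 5)*2)) = 2*((-226 - 32)*(-8*2)) = 2*(-258*(-16)) = 2*4128 = 8256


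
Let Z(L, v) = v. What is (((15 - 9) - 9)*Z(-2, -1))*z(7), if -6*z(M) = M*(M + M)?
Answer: -49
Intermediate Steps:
z(M) = -M**2/3 (z(M) = -M*(M + M)/6 = -M*2*M/6 = -M**2/3)
(((15 - 9) - 9)*Z(-2, -1))*z(7) = (((15 - 9) - 9)*(-1))*(-1/3*7**2) = ((6 - 9)*(-1))*(-1/3*49) = -3*(-1)*(-49/3) = 3*(-49/3) = -49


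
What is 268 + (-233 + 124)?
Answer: 159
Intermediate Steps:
268 + (-233 + 124) = 268 - 109 = 159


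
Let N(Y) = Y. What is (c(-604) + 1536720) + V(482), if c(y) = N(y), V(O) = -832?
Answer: 1535284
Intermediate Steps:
c(y) = y
(c(-604) + 1536720) + V(482) = (-604 + 1536720) - 832 = 1536116 - 832 = 1535284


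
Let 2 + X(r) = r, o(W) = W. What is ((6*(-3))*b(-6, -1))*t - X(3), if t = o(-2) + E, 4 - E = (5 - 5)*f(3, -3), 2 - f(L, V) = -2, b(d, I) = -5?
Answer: 179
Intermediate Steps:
f(L, V) = 4 (f(L, V) = 2 - 1*(-2) = 2 + 2 = 4)
E = 4 (E = 4 - (5 - 5)*4 = 4 - 0*4 = 4 - 1*0 = 4 + 0 = 4)
t = 2 (t = -2 + 4 = 2)
X(r) = -2 + r
((6*(-3))*b(-6, -1))*t - X(3) = ((6*(-3))*(-5))*2 - (-2 + 3) = -18*(-5)*2 - 1*1 = 90*2 - 1 = 180 - 1 = 179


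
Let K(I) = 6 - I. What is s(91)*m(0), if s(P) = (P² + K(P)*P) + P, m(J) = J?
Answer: 0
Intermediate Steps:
s(P) = P + P² + P*(6 - P) (s(P) = (P² + (6 - P)*P) + P = (P² + P*(6 - P)) + P = P + P² + P*(6 - P))
s(91)*m(0) = (7*91)*0 = 637*0 = 0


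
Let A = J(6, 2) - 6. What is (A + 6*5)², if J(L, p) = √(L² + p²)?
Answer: 616 + 96*√10 ≈ 919.58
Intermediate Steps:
A = -6 + 2*√10 (A = √(6² + 2²) - 6 = √(36 + 4) - 6 = √40 - 6 = 2*√10 - 6 = -6 + 2*√10 ≈ 0.32456)
(A + 6*5)² = ((-6 + 2*√10) + 6*5)² = ((-6 + 2*√10) + 30)² = (24 + 2*√10)²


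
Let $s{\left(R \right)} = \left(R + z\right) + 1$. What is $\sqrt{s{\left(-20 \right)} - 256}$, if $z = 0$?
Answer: $5 i \sqrt{11} \approx 16.583 i$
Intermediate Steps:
$s{\left(R \right)} = 1 + R$ ($s{\left(R \right)} = \left(R + 0\right) + 1 = R + 1 = 1 + R$)
$\sqrt{s{\left(-20 \right)} - 256} = \sqrt{\left(1 - 20\right) - 256} = \sqrt{-19 - 256} = \sqrt{-275} = 5 i \sqrt{11}$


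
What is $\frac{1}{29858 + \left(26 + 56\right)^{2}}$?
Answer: $\frac{1}{36582} \approx 2.7336 \cdot 10^{-5}$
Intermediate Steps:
$\frac{1}{29858 + \left(26 + 56\right)^{2}} = \frac{1}{29858 + 82^{2}} = \frac{1}{29858 + 6724} = \frac{1}{36582}$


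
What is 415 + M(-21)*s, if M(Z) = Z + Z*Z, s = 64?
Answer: 27295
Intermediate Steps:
M(Z) = Z + Z²
415 + M(-21)*s = 415 - 21*(1 - 21)*64 = 415 - 21*(-20)*64 = 415 + 420*64 = 415 + 26880 = 27295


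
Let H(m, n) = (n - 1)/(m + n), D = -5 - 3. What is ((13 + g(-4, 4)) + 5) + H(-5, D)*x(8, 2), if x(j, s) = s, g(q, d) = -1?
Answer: 239/13 ≈ 18.385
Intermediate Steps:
D = -8
H(m, n) = (-1 + n)/(m + n)
((13 + g(-4, 4)) + 5) + H(-5, D)*x(8, 2) = ((13 - 1) + 5) + ((-1 - 8)/(-5 - 8))*2 = (12 + 5) + (-9/(-13))*2 = 17 - 1/13*(-9)*2 = 17 + (9/13)*2 = 17 + 18/13 = 239/13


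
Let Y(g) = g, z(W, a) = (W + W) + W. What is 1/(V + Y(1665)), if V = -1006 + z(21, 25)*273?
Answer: 1/17858 ≈ 5.5997e-5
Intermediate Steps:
z(W, a) = 3*W (z(W, a) = 2*W + W = 3*W)
V = 16193 (V = -1006 + (3*21)*273 = -1006 + 63*273 = -1006 + 17199 = 16193)
1/(V + Y(1665)) = 1/(16193 + 1665) = 1/17858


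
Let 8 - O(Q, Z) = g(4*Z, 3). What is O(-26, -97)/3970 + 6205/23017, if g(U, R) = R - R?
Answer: 12408993/45688745 ≈ 0.27160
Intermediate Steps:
g(U, R) = 0
O(Q, Z) = 8 (O(Q, Z) = 8 - 1*0 = 8 + 0 = 8)
O(-26, -97)/3970 + 6205/23017 = 8/3970 + 6205/23017 = 8*(1/3970) + 6205*(1/23017) = 4/1985 + 6205/23017 = 12408993/45688745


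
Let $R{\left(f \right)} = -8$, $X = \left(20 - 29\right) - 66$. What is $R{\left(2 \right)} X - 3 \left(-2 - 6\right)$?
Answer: $624$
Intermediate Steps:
$X = -75$ ($X = -9 - 66 = -75$)
$R{\left(2 \right)} X - 3 \left(-2 - 6\right) = \left(-8\right) \left(-75\right) - 3 \left(-2 - 6\right) = 600 - -24 = 600 + 24 = 624$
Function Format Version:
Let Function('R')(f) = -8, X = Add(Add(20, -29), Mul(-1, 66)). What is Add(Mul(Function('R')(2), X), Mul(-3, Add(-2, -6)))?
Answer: 624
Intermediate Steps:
X = -75 (X = Add(-9, -66) = -75)
Add(Mul(Function('R')(2), X), Mul(-3, Add(-2, -6))) = Add(Mul(-8, -75), Mul(-3, Add(-2, -6))) = Add(600, Mul(-3, -8)) = Add(600, 24) = 624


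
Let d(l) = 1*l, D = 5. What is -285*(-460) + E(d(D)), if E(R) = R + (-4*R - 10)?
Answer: 131075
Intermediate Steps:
d(l) = l
E(R) = -10 - 3*R (E(R) = R + (-10 - 4*R) = -10 - 3*R)
-285*(-460) + E(d(D)) = -285*(-460) + (-10 - 3*5) = 131100 + (-10 - 15) = 131100 - 25 = 131075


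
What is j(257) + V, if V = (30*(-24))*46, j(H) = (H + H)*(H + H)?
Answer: 231076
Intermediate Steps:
j(H) = 4*H² (j(H) = (2*H)*(2*H) = 4*H²)
V = -33120 (V = -720*46 = -33120)
j(257) + V = 4*257² - 33120 = 4*66049 - 33120 = 264196 - 33120 = 231076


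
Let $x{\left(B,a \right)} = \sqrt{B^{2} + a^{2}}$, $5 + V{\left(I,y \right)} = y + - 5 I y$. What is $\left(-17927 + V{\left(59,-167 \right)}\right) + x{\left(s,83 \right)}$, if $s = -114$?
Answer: $31166 + \sqrt{19885} \approx 31307.0$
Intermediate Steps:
$V{\left(I,y \right)} = -5 + y - 5 I y$ ($V{\left(I,y \right)} = -5 + \left(y + - 5 I y\right) = -5 - \left(- y + 5 I y\right) = -5 + y - 5 I y$)
$\left(-17927 + V{\left(59,-167 \right)}\right) + x{\left(s,83 \right)} = \left(-17927 - \left(172 - 49265\right)\right) + \sqrt{\left(-114\right)^{2} + 83^{2}} = \left(-17927 - -49093\right) + \sqrt{12996 + 6889} = \left(-17927 + 49093\right) + \sqrt{19885} = 31166 + \sqrt{19885}$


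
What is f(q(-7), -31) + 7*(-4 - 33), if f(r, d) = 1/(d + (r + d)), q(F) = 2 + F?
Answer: -17354/67 ≈ -259.02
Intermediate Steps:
f(r, d) = 1/(r + 2*d) (f(r, d) = 1/(d + (d + r)) = 1/(r + 2*d))
f(q(-7), -31) + 7*(-4 - 33) = 1/((2 - 7) + 2*(-31)) + 7*(-4 - 33) = 1/(-5 - 62) + 7*(-37) = 1/(-67) - 259 = -1/67 - 259 = -17354/67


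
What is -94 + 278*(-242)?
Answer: -67370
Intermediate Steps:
-94 + 278*(-242) = -94 - 67276 = -67370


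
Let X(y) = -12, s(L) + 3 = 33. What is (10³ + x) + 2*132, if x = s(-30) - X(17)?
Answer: 1306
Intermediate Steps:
s(L) = 30 (s(L) = -3 + 33 = 30)
x = 42 (x = 30 - 1*(-12) = 30 + 12 = 42)
(10³ + x) + 2*132 = (10³ + 42) + 2*132 = (1000 + 42) + 264 = 1042 + 264 = 1306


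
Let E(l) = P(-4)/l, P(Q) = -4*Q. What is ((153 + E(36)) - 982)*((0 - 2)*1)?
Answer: 14914/9 ≈ 1657.1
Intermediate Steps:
E(l) = 16/l (E(l) = (-4*(-4))/l = 16/l)
((153 + E(36)) - 982)*((0 - 2)*1) = ((153 + 16/36) - 982)*((0 - 2)*1) = ((153 + 16*(1/36)) - 982)*(-2*1) = ((153 + 4/9) - 982)*(-2) = (1381/9 - 982)*(-2) = -7457/9*(-2) = 14914/9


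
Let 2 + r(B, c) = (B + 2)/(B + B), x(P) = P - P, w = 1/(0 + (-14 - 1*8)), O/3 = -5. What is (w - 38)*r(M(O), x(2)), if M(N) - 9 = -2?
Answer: 15903/308 ≈ 51.633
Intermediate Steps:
O = -15 (O = 3*(-5) = -15)
M(N) = 7 (M(N) = 9 - 2 = 7)
w = -1/22 (w = 1/(0 + (-14 - 8)) = 1/(0 - 22) = 1/(-22) = -1/22 ≈ -0.045455)
x(P) = 0
r(B, c) = -2 + (2 + B)/(2*B) (r(B, c) = -2 + (B + 2)/(B + B) = -2 + (2 + B)/((2*B)) = -2 + (2 + B)*(1/(2*B)) = -2 + (2 + B)/(2*B))
(w - 38)*r(M(O), x(2)) = (-1/22 - 38)*(-3/2 + 1/7) = -837*(-3/2 + 1/7)/22 = -837/22*(-19/14) = 15903/308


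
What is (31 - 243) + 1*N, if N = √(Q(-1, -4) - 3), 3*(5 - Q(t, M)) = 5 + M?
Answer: -212 + √15/3 ≈ -210.71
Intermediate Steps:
Q(t, M) = 10/3 - M/3 (Q(t, M) = 5 - (5 + M)/3 = 5 + (-5/3 - M/3) = 10/3 - M/3)
N = √15/3 (N = √((10/3 - ⅓*(-4)) - 3) = √((10/3 + 4/3) - 3) = √(14/3 - 3) = √(5/3) = √15/3 ≈ 1.2910)
(31 - 243) + 1*N = (31 - 243) + 1*(√15/3) = -212 + √15/3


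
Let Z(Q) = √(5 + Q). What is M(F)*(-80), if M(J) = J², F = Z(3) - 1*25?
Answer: -50640 + 8000*√2 ≈ -39326.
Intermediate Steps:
F = -25 + 2*√2 (F = √(5 + 3) - 1*25 = √8 - 25 = 2*√2 - 25 = -25 + 2*√2 ≈ -22.172)
M(F)*(-80) = (-25 + 2*√2)²*(-80) = -80*(-25 + 2*√2)²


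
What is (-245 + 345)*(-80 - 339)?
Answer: -41900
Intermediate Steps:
(-245 + 345)*(-80 - 339) = 100*(-419) = -41900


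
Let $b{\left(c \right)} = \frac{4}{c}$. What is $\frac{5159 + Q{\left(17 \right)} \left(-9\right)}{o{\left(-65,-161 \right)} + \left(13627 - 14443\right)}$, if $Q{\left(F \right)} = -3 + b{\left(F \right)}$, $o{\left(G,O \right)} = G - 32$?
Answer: $- \frac{88126}{15521} \approx -5.6779$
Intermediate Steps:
$o{\left(G,O \right)} = -32 + G$ ($o{\left(G,O \right)} = G - 32 = -32 + G$)
$Q{\left(F \right)} = -3 + \frac{4}{F}$
$\frac{5159 + Q{\left(17 \right)} \left(-9\right)}{o{\left(-65,-161 \right)} + \left(13627 - 14443\right)} = \frac{5159 + \left(-3 + \frac{4}{17}\right) \left(-9\right)}{\left(-32 - 65\right) + \left(13627 - 14443\right)} = \frac{5159 + \left(-3 + 4 \cdot \frac{1}{17}\right) \left(-9\right)}{-97 - 816} = \frac{5159 + \left(-3 + \frac{4}{17}\right) \left(-9\right)}{-913} = \left(5159 - - \frac{423}{17}\right) \left(- \frac{1}{913}\right) = \left(5159 + \frac{423}{17}\right) \left(- \frac{1}{913}\right) = \frac{88126}{17} \left(- \frac{1}{913}\right) = - \frac{88126}{15521}$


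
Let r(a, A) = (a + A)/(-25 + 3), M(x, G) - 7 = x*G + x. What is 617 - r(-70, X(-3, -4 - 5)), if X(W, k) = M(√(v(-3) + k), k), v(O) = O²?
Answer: 13511/22 ≈ 614.14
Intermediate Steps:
M(x, G) = 7 + x + G*x (M(x, G) = 7 + (x*G + x) = 7 + (G*x + x) = 7 + (x + G*x) = 7 + x + G*x)
X(W, k) = 7 + √(9 + k) + k*√(9 + k) (X(W, k) = 7 + √((-3)² + k) + k*√((-3)² + k) = 7 + √(9 + k) + k*√(9 + k))
r(a, A) = -A/22 - a/22 (r(a, A) = (A + a)/(-22) = (A + a)*(-1/22) = -A/22 - a/22)
617 - r(-70, X(-3, -4 - 5)) = 617 - (-(7 + √(9 + (-4 - 5)) + (-4 - 5)*√(9 + (-4 - 5)))/22 - 1/22*(-70)) = 617 - (-(7 + √(9 - 9) - 9*√(9 - 9))/22 + 35/11) = 617 - (-(7 + √0 - 9*√0)/22 + 35/11) = 617 - (-(7 + 0 - 9*0)/22 + 35/11) = 617 - (-(7 + 0 + 0)/22 + 35/11) = 617 - (-1/22*7 + 35/11) = 617 - (-7/22 + 35/11) = 617 - 1*63/22 = 617 - 63/22 = 13511/22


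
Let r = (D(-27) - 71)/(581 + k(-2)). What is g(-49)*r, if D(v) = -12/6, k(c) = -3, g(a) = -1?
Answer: 73/578 ≈ 0.12630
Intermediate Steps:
D(v) = -2 (D(v) = -12*⅙ = -2)
r = -73/578 (r = (-2 - 71)/(581 - 3) = -73/578 ≈ -0.12630)
g(-49)*r = -1*(-73/578) = 73/578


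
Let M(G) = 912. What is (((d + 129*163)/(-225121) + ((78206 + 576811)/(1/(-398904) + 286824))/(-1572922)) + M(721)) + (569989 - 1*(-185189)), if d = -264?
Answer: 1178167853035460879389996677/1558237771633822777615 ≈ 7.5609e+5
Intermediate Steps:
(((d + 129*163)/(-225121) + ((78206 + 576811)/(1/(-398904) + 286824))/(-1572922)) + M(721)) + (569989 - 1*(-185189)) = (((-264 + 129*163)/(-225121) + ((78206 + 576811)/(1/(-398904) + 286824))/(-1572922)) + 912) + (569989 - 1*(-185189)) = (((-264 + 21027)*(-1/225121) + (655017/(-1/398904 + 286824))*(-1/1572922)) + 912) + (569989 + 185189) = ((20763*(-1/225121) + (655017/(114415240895/398904))*(-1/1572922)) + 912) + 755178 = ((-20763/225121 + (655017*(398904/114415240895))*(-1/1572922)) + 912) + 755178 = ((-20763/225121 + (261288901368/114415240895)*(-1/1572922)) + 912) + 755178 = ((-20763/225121 - 130644450684/89983124769522595) + 912) + 755178 = (-143719156184536928673/1558237771633822777615 + 912) + 755178 = 1420969128573861836256207/1558237771633822777615 + 755178 = 1178167853035460879389996677/1558237771633822777615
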